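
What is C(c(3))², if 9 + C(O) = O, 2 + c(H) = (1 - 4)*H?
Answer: 400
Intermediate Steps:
c(H) = -2 - 3*H (c(H) = -2 + (1 - 4)*H = -2 - 3*H)
C(O) = -9 + O
C(c(3))² = (-9 + (-2 - 3*3))² = (-9 + (-2 - 9))² = (-9 - 11)² = (-20)² = 400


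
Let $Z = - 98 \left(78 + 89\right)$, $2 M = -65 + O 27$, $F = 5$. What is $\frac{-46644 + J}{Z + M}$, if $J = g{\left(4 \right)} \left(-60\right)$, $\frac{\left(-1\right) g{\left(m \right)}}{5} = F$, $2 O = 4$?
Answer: $\frac{90288}{32743} \approx 2.7575$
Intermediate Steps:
$O = 2$ ($O = \frac{1}{2} \cdot 4 = 2$)
$g{\left(m \right)} = -25$ ($g{\left(m \right)} = \left(-5\right) 5 = -25$)
$M = - \frac{11}{2}$ ($M = \frac{-65 + 2 \cdot 27}{2} = \frac{-65 + 54}{2} = \frac{1}{2} \left(-11\right) = - \frac{11}{2} \approx -5.5$)
$Z = -16366$ ($Z = \left(-98\right) 167 = -16366$)
$J = 1500$ ($J = \left(-25\right) \left(-60\right) = 1500$)
$\frac{-46644 + J}{Z + M} = \frac{-46644 + 1500}{-16366 - \frac{11}{2}} = - \frac{45144}{- \frac{32743}{2}} = \left(-45144\right) \left(- \frac{2}{32743}\right) = \frac{90288}{32743}$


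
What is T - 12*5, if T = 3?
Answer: -57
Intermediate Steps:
T - 12*5 = 3 - 12*5 = 3 - 60 = -57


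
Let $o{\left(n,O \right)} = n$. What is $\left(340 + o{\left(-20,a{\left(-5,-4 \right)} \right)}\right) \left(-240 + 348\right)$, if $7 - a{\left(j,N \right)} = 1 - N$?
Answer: $34560$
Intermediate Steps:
$a{\left(j,N \right)} = 6 + N$ ($a{\left(j,N \right)} = 7 - \left(1 - N\right) = 7 + \left(-1 + N\right) = 6 + N$)
$\left(340 + o{\left(-20,a{\left(-5,-4 \right)} \right)}\right) \left(-240 + 348\right) = \left(340 - 20\right) \left(-240 + 348\right) = 320 \cdot 108 = 34560$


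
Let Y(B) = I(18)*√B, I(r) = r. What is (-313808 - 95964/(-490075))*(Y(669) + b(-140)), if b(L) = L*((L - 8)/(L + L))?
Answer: 11380412613064/490075 - 2768208473448*√669/490075 ≈ -1.2288e+8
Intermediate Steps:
b(L) = -4 + L/2 (b(L) = L*((-8 + L)/((2*L))) = L*((-8 + L)*(1/(2*L))) = L*((-8 + L)/(2*L)) = -4 + L/2)
Y(B) = 18*√B
(-313808 - 95964/(-490075))*(Y(669) + b(-140)) = (-313808 - 95964/(-490075))*(18*√669 + (-4 + (½)*(-140))) = (-313808 - 95964*(-1/490075))*(18*√669 + (-4 - 70)) = (-313808 + 95964/490075)*(18*√669 - 74) = -153789359636*(-74 + 18*√669)/490075 = 11380412613064/490075 - 2768208473448*√669/490075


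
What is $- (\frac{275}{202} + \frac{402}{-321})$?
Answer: $- \frac{2357}{21614} \approx -0.10905$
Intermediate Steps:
$- (\frac{275}{202} + \frac{402}{-321}) = - (275 \cdot \frac{1}{202} + 402 \left(- \frac{1}{321}\right)) = - (\frac{275}{202} - \frac{134}{107}) = \left(-1\right) \frac{2357}{21614} = - \frac{2357}{21614}$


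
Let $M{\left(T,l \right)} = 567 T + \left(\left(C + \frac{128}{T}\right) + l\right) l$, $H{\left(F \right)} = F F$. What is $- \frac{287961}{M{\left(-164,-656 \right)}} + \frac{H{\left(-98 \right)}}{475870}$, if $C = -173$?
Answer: $- \frac{66348627439}{107391486380} \approx -0.61782$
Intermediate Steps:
$H{\left(F \right)} = F^{2}$
$M{\left(T,l \right)} = 567 T + l \left(-173 + l + \frac{128}{T}\right)$ ($M{\left(T,l \right)} = 567 T + \left(\left(-173 + \frac{128}{T}\right) + l\right) l = 567 T + \left(-173 + l + \frac{128}{T}\right) l = 567 T + l \left(-173 + l + \frac{128}{T}\right)$)
$- \frac{287961}{M{\left(-164,-656 \right)}} + \frac{H{\left(-98 \right)}}{475870} = - \frac{287961}{\left(-656\right)^{2} - -113488 + 567 \left(-164\right) + 128 \left(-656\right) \frac{1}{-164}} + \frac{\left(-98\right)^{2}}{475870} = - \frac{287961}{430336 + 113488 - 92988 + 128 \left(-656\right) \left(- \frac{1}{164}\right)} + 9604 \cdot \frac{1}{475870} = - \frac{287961}{430336 + 113488 - 92988 + 512} + \frac{4802}{237935} = - \frac{287961}{451348} + \frac{4802}{237935} = - \frac{66348627439}{107391486380}$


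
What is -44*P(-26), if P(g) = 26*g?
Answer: 29744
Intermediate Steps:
-44*P(-26) = -1144*(-26) = -44*(-676) = 29744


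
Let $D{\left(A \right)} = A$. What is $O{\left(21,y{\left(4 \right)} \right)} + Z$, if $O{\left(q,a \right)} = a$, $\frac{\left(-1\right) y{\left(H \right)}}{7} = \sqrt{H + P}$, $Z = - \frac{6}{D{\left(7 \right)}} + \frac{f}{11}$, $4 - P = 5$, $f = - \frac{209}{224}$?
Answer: $- \frac{211}{224} - 7 \sqrt{3} \approx -13.066$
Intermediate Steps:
$f = - \frac{209}{224}$ ($f = \left(-209\right) \frac{1}{224} = - \frac{209}{224} \approx -0.93304$)
$P = -1$ ($P = 4 - 5 = -1$)
$Z = - \frac{211}{224}$ ($Z = - \frac{6}{7} - \frac{209}{224 \cdot 11} = \left(-6\right) \frac{1}{7} - \frac{19}{224} = - \frac{6}{7} - \frac{19}{224} = - \frac{211}{224} \approx -0.94196$)
$y{\left(H \right)} = - 7 \sqrt{-1 + H}$ ($y{\left(H \right)} = - 7 \sqrt{H - 1} = - 7 \sqrt{-1 + H}$)
$O{\left(21,y{\left(4 \right)} \right)} + Z = - 7 \sqrt{-1 + 4} - \frac{211}{224} = - 7 \sqrt{3} - \frac{211}{224} = - \frac{211}{224} - 7 \sqrt{3}$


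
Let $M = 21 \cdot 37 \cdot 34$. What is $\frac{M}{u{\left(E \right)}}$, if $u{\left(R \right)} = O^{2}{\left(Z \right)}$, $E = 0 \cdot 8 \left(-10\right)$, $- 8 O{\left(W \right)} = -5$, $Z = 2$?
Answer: $\frac{1690752}{25} \approx 67630.0$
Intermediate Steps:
$O{\left(W \right)} = \frac{5}{8}$ ($O{\left(W \right)} = \left(- \frac{1}{8}\right) \left(-5\right) = \frac{5}{8}$)
$M = 26418$ ($M = 777 \cdot 34 = 26418$)
$E = 0$ ($E = 0 \left(-10\right) = 0$)
$u{\left(R \right)} = \frac{25}{64}$ ($u{\left(R \right)} = \left(\frac{5}{8}\right)^{2} = \frac{25}{64}$)
$\frac{M}{u{\left(E \right)}} = \frac{26418}{\frac{25}{64}} = 26418 \cdot \frac{64}{25} = \frac{1690752}{25}$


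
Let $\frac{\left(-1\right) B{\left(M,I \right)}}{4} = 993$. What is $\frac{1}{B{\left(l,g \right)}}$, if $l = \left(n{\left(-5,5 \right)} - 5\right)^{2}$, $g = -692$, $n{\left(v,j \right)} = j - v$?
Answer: $- \frac{1}{3972} \approx -0.00025176$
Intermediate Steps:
$l = 25$ ($l = \left(\left(5 - -5\right) - 5\right)^{2} = \left(\left(5 + 5\right) - 5\right)^{2} = \left(10 - 5\right)^{2} = 5^{2} = 25$)
$B{\left(M,I \right)} = -3972$ ($B{\left(M,I \right)} = \left(-4\right) 993 = -3972$)
$\frac{1}{B{\left(l,g \right)}} = \frac{1}{-3972} = - \frac{1}{3972}$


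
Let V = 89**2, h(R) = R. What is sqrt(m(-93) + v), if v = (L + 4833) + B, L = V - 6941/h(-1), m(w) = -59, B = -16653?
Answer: sqrt(2983) ≈ 54.617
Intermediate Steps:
V = 7921
L = 14862 (L = 7921 - 6941/(-1) = 7921 - 6941*(-1) = 7921 + 6941 = 14862)
v = 3042 (v = (14862 + 4833) - 16653 = 19695 - 16653 = 3042)
sqrt(m(-93) + v) = sqrt(-59 + 3042) = sqrt(2983)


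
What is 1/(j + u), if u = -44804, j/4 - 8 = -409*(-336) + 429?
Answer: 1/506640 ≈ 1.9738e-6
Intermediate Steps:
j = 551444 (j = 32 + 4*(-409*(-336) + 429) = 32 + 4*(137424 + 429) = 32 + 4*137853 = 32 + 551412 = 551444)
1/(j + u) = 1/(551444 - 44804) = 1/506640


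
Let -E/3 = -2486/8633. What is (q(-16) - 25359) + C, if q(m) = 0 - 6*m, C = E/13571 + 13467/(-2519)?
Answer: -7457247818902350/295122117917 ≈ -25268.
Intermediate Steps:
E = 7458/8633 (E = -(-7458)/8633 = -3*(-2486/8633) = 7458/8633 ≈ 0.86389)
C = -1577753965179/295122117917 (C = (7458/8633)/13571 + 13467/(-2519) = (7458/8633)*(1/13571) + 13467*(-1/2519) = 7458/117158443 - 13467/2519 = -1577753965179/295122117917 ≈ -5.3461)
q(m) = -6*m
(q(-16) - 25359) + C = (-6*(-16) - 25359) - 1577753965179/295122117917 = (96 - 25359) - 1577753965179/295122117917 = -25263 - 1577753965179/295122117917 = -7457247818902350/295122117917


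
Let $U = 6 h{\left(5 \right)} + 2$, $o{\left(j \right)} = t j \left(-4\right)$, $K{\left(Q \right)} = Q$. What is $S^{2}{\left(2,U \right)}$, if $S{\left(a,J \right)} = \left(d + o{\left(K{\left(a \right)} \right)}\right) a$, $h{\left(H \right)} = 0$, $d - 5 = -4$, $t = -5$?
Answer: $6724$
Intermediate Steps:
$d = 1$ ($d = 5 - 4 = 1$)
$o{\left(j \right)} = 20 j$ ($o{\left(j \right)} = - 5 j \left(-4\right) = 20 j$)
$U = 2$ ($U = 6 \cdot 0 + 2 = 0 + 2 = 2$)
$S{\left(a,J \right)} = a \left(1 + 20 a\right)$ ($S{\left(a,J \right)} = \left(1 + 20 a\right) a = a \left(1 + 20 a\right)$)
$S^{2}{\left(2,U \right)} = \left(2 \left(1 + 20 \cdot 2\right)\right)^{2} = \left(2 \left(1 + 40\right)\right)^{2} = \left(2 \cdot 41\right)^{2} = 82^{2} = 6724$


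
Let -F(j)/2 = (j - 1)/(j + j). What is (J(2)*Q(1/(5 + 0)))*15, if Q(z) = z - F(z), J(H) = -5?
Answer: 285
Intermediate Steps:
F(j) = -(-1 + j)/j (F(j) = -2*(j - 1)/(j + j) = -2*(-1 + j)/(2*j) = -2*(-1 + j)*1/(2*j) = -(-1 + j)/j)
Q(z) = z - (1 - z)/z
(J(2)*Q(1/(5 + 0)))*15 = -5*(1 + 1/(5 + 0) - 1/(1/(5 + 0)))*15 = -5*(1 + 1/5 - 1/(1/5))*15 = -5*(1 + ⅕ - 1/⅕)*15 = -5*(1 + ⅕ - 1*5)*15 = -5*(1 + ⅕ - 5)*15 = -5*(-19/5)*15 = 19*15 = 285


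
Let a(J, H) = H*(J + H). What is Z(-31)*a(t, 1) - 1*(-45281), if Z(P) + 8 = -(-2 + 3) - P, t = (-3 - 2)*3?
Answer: 44973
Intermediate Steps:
t = -15 (t = -5*3 = -15)
a(J, H) = H*(H + J)
Z(P) = -9 - P (Z(P) = -8 + (-(-2 + 3) - P) = -8 + (-1*1 - P) = -8 + (-1 - P) = -9 - P)
Z(-31)*a(t, 1) - 1*(-45281) = (-9 - 1*(-31))*(1*(1 - 15)) - 1*(-45281) = (-9 + 31)*(1*(-14)) + 45281 = 22*(-14) + 45281 = -308 + 45281 = 44973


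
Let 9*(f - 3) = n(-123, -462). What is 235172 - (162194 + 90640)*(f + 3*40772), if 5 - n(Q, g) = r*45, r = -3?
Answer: -92790299542/3 ≈ -3.0930e+10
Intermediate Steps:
n(Q, g) = 140 (n(Q, g) = 5 - (-3)*45 = 5 - 1*(-135) = 5 + 135 = 140)
f = 167/9 (f = 3 + (⅑)*140 = 3 + 140/9 = 167/9 ≈ 18.556)
235172 - (162194 + 90640)*(f + 3*40772) = 235172 - (162194 + 90640)*(167/9 + 3*40772) = 235172 - 252834*(167/9 + 122316) = 235172 - 252834*1101011/9 = 235172 - 1*92791005058/3 = 235172 - 92791005058/3 = -92790299542/3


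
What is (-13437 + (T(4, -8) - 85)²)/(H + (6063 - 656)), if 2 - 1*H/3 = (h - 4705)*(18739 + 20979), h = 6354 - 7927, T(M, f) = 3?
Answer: -6713/748054225 ≈ -8.9739e-6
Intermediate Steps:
h = -1573
H = 748048818 (H = 6 - 3*(-1573 - 4705)*(18739 + 20979) = 6 - (-18834)*39718 = 6 - 3*(-249349604) = 6 + 748048812 = 748048818)
(-13437 + (T(4, -8) - 85)²)/(H + (6063 - 656)) = (-13437 + (3 - 85)²)/(748048818 + (6063 - 656)) = (-13437 + (-82)²)/(748048818 + 5407) = (-13437 + 6724)/748054225 = -6713*1/748054225 = -6713/748054225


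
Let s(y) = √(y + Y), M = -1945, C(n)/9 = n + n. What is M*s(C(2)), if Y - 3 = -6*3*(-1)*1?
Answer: -1945*√57 ≈ -14684.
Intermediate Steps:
C(n) = 18*n (C(n) = 9*(n + n) = 9*(2*n) = 18*n)
Y = 21 (Y = 3 - 6*3*(-1)*1 = 3 - 18*(-1)*1 = 3 - 1*(-18)*1 = 3 + 18*1 = 3 + 18 = 21)
s(y) = √(21 + y) (s(y) = √(y + 21) = √(21 + y))
M*s(C(2)) = -1945*√(21 + 18*2) = -1945*√(21 + 36) = -1945*√57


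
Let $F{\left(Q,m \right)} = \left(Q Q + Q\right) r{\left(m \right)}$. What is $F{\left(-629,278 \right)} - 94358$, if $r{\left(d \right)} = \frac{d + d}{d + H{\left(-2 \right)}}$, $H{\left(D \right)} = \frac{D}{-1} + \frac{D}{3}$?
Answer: $\frac{289904006}{419} \approx 6.919 \cdot 10^{5}$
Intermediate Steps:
$H{\left(D \right)} = - \frac{2 D}{3}$ ($H{\left(D \right)} = D \left(-1\right) + D \frac{1}{3} = - D + \frac{D}{3} = - \frac{2 D}{3}$)
$r{\left(d \right)} = \frac{2 d}{\frac{4}{3} + d}$ ($r{\left(d \right)} = \frac{d + d}{d - - \frac{4}{3}} = \frac{2 d}{d + \frac{4}{3}} = \frac{2 d}{\frac{4}{3} + d}$)
$F{\left(Q,m \right)} = \frac{6 m \left(Q + Q^{2}\right)}{4 + 3 m}$ ($F{\left(Q,m \right)} = \left(Q Q + Q\right) \frac{6 m}{4 + 3 m} = \left(Q^{2} + Q\right) \frac{6 m}{4 + 3 m} = \left(Q + Q^{2}\right) \frac{6 m}{4 + 3 m} = \frac{6 m \left(Q + Q^{2}\right)}{4 + 3 m}$)
$F{\left(-629,278 \right)} - 94358 = 6 \left(-629\right) 278 \frac{1}{4 + 3 \cdot 278} \left(1 - 629\right) - 94358 = 6 \left(-629\right) 278 \frac{1}{4 + 834} \left(-628\right) - 94358 = 6 \left(-629\right) 278 \cdot \frac{1}{838} \left(-628\right) - 94358 = \frac{329440008}{419} - 94358 = \frac{289904006}{419}$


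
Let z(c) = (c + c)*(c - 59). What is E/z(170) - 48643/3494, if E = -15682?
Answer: -236322466/16482945 ≈ -14.337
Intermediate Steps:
z(c) = 2*c*(-59 + c) (z(c) = (2*c)*(-59 + c) = 2*c*(-59 + c))
E/z(170) - 48643/3494 = -15682*1/(340*(-59 + 170)) - 48643/3494 = -15682/(2*170*111) - 48643*1/3494 = -15682/37740 - 48643/3494 = -15682*1/37740 - 48643/3494 = -7841/18870 - 48643/3494 = -236322466/16482945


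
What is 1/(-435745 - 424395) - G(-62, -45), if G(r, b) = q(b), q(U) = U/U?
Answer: -860141/860140 ≈ -1.0000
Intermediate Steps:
q(U) = 1
G(r, b) = 1
1/(-435745 - 424395) - G(-62, -45) = 1/(-435745 - 424395) - 1*1 = 1/(-860140) - 1 = -1/860140 - 1 = -860141/860140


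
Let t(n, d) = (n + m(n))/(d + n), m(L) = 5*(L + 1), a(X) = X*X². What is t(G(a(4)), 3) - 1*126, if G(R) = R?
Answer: -8053/67 ≈ -120.19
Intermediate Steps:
a(X) = X³
m(L) = 5 + 5*L (m(L) = 5*(1 + L) = 5 + 5*L)
t(n, d) = (5 + 6*n)/(d + n) (t(n, d) = (n + (5 + 5*n))/(d + n) = (5 + 6*n)/(d + n))
t(G(a(4)), 3) - 1*126 = (5 + 6*4³)/(3 + 4³) - 1*126 = (5 + 6*64)/(3 + 64) - 126 = (5 + 384)/67 - 126 = (1/67)*389 - 126 = 389/67 - 126 = -8053/67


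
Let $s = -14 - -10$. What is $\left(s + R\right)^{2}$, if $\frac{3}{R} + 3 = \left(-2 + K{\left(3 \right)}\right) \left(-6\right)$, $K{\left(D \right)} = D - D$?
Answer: $\frac{121}{9} \approx 13.444$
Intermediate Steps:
$s = -4$ ($s = -14 + 10 = -4$)
$K{\left(D \right)} = 0$
$R = \frac{1}{3}$ ($R = \frac{3}{-3 + \left(-2 + 0\right) \left(-6\right)} = \frac{3}{-3 - -12} = \frac{3}{-3 + 12} = \frac{3}{9} = 3 \cdot \frac{1}{9} = \frac{1}{3} \approx 0.33333$)
$\left(s + R\right)^{2} = \left(-4 + \frac{1}{3}\right)^{2} = \left(- \frac{11}{3}\right)^{2} = \frac{121}{9}$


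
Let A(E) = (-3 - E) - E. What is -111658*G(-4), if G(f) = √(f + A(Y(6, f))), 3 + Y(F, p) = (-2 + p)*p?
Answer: -781606*I ≈ -7.8161e+5*I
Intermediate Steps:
Y(F, p) = -3 + p*(-2 + p) (Y(F, p) = -3 + (-2 + p)*p = -3 + p*(-2 + p))
A(E) = -3 - 2*E
G(f) = √(3 - 2*f² + 5*f) (G(f) = √(f + (-3 - 2*(-3 + f² - 2*f))) = √(f + (-3 + (6 - 2*f² + 4*f))) = √(f + (3 - 2*f² + 4*f)) = √(3 - 2*f² + 5*f))
-111658*G(-4) = -111658*√(3 - 2*(-4)² + 5*(-4)) = -111658*√(3 - 2*16 - 20) = -111658*√(3 - 32 - 20) = -781606*I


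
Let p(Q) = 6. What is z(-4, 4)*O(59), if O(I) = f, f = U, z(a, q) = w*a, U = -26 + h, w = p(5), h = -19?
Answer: 1080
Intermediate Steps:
w = 6
U = -45 (U = -26 - 19 = -45)
z(a, q) = 6*a
f = -45
O(I) = -45
z(-4, 4)*O(59) = (6*(-4))*(-45) = -24*(-45) = 1080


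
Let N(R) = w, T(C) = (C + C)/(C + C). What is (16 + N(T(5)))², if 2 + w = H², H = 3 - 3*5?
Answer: 24964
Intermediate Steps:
H = -12 (H = 3 - 15 = -12)
T(C) = 1 (T(C) = (2*C)/((2*C)) = (2*C)*(1/(2*C)) = 1)
w = 142 (w = -2 + (-12)² = -2 + 144 = 142)
N(R) = 142
(16 + N(T(5)))² = (16 + 142)² = 158² = 24964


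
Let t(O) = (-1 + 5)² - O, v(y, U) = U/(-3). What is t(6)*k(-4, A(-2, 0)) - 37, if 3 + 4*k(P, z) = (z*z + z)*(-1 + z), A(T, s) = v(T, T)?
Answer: -2453/54 ≈ -45.426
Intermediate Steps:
v(y, U) = -U/3 (v(y, U) = U*(-⅓) = -U/3)
A(T, s) = -T/3
k(P, z) = -¾ + (-1 + z)*(z + z²)/4 (k(P, z) = -¾ + ((z*z + z)*(-1 + z))/4 = -¾ + ((z² + z)*(-1 + z))/4 = -¾ + ((z + z²)*(-1 + z))/4 = -¾ + ((-1 + z)*(z + z²))/4 = -¾ + (-1 + z)*(z + z²)/4)
t(O) = 16 - O (t(O) = 4² - O = 16 - O)
t(6)*k(-4, A(-2, 0)) - 37 = (16 - 1*6)*(-¾ - (-1)*(-2)/12 + (-⅓*(-2))³/4) - 37 = (16 - 6)*(-¾ - ¼*⅔ + (⅔)³/4) - 37 = 10*(-¾ - ⅙ + (¼)*(8/27)) - 37 = 10*(-¾ - ⅙ + 2/27) - 37 = 10*(-91/108) - 37 = -455/54 - 37 = -2453/54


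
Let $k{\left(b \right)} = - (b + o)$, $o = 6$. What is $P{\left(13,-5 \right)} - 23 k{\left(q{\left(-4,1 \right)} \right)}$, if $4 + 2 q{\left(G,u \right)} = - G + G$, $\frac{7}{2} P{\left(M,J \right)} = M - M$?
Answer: $92$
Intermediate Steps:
$P{\left(M,J \right)} = 0$ ($P{\left(M,J \right)} = \frac{2 \left(M - M\right)}{7} = \frac{2}{7} \cdot 0 = 0$)
$q{\left(G,u \right)} = -2$ ($q{\left(G,u \right)} = -2 + \frac{- G + G}{2} = -2 + \frac{1}{2} \cdot 0 = -2 + 0 = -2$)
$k{\left(b \right)} = -6 - b$ ($k{\left(b \right)} = - (b + 6) = - (6 + b) = -6 - b$)
$P{\left(13,-5 \right)} - 23 k{\left(q{\left(-4,1 \right)} \right)} = 0 - 23 \left(-6 - -2\right) = 0 - 23 \left(-6 + 2\right) = 0 - -92 = 0 + 92 = 92$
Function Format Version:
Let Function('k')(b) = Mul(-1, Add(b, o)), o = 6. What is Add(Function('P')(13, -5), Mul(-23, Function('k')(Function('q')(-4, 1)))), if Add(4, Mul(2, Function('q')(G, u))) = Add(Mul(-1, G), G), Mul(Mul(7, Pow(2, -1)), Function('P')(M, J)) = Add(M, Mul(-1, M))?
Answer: 92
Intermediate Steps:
Function('P')(M, J) = 0 (Function('P')(M, J) = Mul(Rational(2, 7), Add(M, Mul(-1, M))) = Mul(Rational(2, 7), 0) = 0)
Function('q')(G, u) = -2 (Function('q')(G, u) = Add(-2, Mul(Rational(1, 2), Add(Mul(-1, G), G))) = Add(-2, Mul(Rational(1, 2), 0)) = Add(-2, 0) = -2)
Function('k')(b) = Add(-6, Mul(-1, b)) (Function('k')(b) = Mul(-1, Add(b, 6)) = Mul(-1, Add(6, b)) = Add(-6, Mul(-1, b)))
Add(Function('P')(13, -5), Mul(-23, Function('k')(Function('q')(-4, 1)))) = Add(0, Mul(-23, Add(-6, Mul(-1, -2)))) = Add(0, Mul(-23, Add(-6, 2))) = Add(0, Mul(-23, -4)) = Add(0, 92) = 92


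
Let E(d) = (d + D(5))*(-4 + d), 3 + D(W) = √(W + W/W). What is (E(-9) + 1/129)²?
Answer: 421889599/16641 - 523250*√6/129 ≈ 15417.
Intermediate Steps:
D(W) = -3 + √(1 + W) (D(W) = -3 + √(W + W/W) = -3 + √(W + 1) = -3 + √(1 + W))
E(d) = (-4 + d)*(-3 + d + √6) (E(d) = (d + (-3 + √(1 + 5)))*(-4 + d) = (d + (-3 + √6))*(-4 + d) = (-3 + d + √6)*(-4 + d) = (-4 + d)*(-3 + d + √6))
(E(-9) + 1/129)² = ((12 + (-9)² - 7*(-9) - 4*√6 - 9*√6) + 1/129)² = ((12 + 81 + 63 - 4*√6 - 9*√6) + 1/129)² = ((156 - 13*√6) + 1/129)² = (20125/129 - 13*√6)²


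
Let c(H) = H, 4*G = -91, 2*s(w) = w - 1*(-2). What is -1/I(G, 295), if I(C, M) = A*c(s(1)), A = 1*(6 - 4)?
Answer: -⅓ ≈ -0.33333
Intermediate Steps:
s(w) = 1 + w/2 (s(w) = (w - 1*(-2))/2 = (w + 2)/2 = (2 + w)/2 = 1 + w/2)
G = -91/4 (G = (¼)*(-91) = -91/4 ≈ -22.750)
A = 2 (A = 1*2 = 2)
I(C, M) = 3 (I(C, M) = 2*(1 + (½)*1) = 2*(1 + ½) = 2*(3/2) = 3)
-1/I(G, 295) = -1/3 = -1*⅓ = -⅓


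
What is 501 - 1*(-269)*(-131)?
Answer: -34738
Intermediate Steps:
501 - 1*(-269)*(-131) = 501 + 269*(-131) = 501 - 35239 = -34738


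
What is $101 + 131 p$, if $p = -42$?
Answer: $-5401$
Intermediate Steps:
$101 + 131 p = 101 + 131 \left(-42\right) = 101 - 5502 = -5401$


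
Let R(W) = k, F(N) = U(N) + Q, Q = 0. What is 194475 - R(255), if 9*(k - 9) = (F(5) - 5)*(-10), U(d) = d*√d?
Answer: 1750144/9 + 50*√5/9 ≈ 1.9447e+5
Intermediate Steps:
U(d) = d^(3/2)
F(N) = N^(3/2) (F(N) = N^(3/2) + 0 = N^(3/2))
k = 131/9 - 50*√5/9 (k = 9 + ((5^(3/2) - 5)*(-10))/9 = 9 + ((5*√5 - 5)*(-10))/9 = 9 + ((-5 + 5*√5)*(-10))/9 = 9 + (50 - 50*√5)/9 = 9 + (50/9 - 50*√5/9) = 131/9 - 50*√5/9 ≈ 2.1330)
R(W) = 131/9 - 50*√5/9
194475 - R(255) = 194475 - (131/9 - 50*√5/9) = 194475 + (-131/9 + 50*√5/9) = 1750144/9 + 50*√5/9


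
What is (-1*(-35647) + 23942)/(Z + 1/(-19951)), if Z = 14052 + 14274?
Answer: 1188860139/565132025 ≈ 2.1037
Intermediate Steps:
Z = 28326
(-1*(-35647) + 23942)/(Z + 1/(-19951)) = (-1*(-35647) + 23942)/(28326 + 1/(-19951)) = (35647 + 23942)/(28326 - 1/19951) = 59589/(565132025/19951) = 59589*(19951/565132025) = 1188860139/565132025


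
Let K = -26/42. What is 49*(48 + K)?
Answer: 6965/3 ≈ 2321.7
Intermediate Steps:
K = -13/21 (K = -26*1/42 = -13/21 ≈ -0.61905)
49*(48 + K) = 49*(48 - 13/21) = 49*(995/21) = 6965/3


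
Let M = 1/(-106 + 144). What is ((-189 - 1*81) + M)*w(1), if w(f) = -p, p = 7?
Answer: 71813/38 ≈ 1889.8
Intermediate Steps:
w(f) = -7 (w(f) = -1*7 = -7)
M = 1/38 ≈ 0.026316
((-189 - 1*81) + M)*w(1) = ((-189 - 1*81) + 1/38)*(-7) = ((-189 - 81) + 1/38)*(-7) = (-270 + 1/38)*(-7) = -10259/38*(-7) = 71813/38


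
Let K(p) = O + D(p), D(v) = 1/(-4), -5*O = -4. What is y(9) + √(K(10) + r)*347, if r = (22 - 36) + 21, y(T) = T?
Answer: 9 + 347*√755/10 ≈ 962.46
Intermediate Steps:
O = ⅘ (O = -⅕*(-4) = ⅘ ≈ 0.80000)
D(v) = -¼ (D(v) = 1*(-¼) = -¼)
r = 7 (r = -14 + 21 = 7)
K(p) = 11/20 (K(p) = ⅘ - ¼ = 11/20)
y(9) + √(K(10) + r)*347 = 9 + √(11/20 + 7)*347 = 9 + √(151/20)*347 = 9 + (√755/10)*347 = 9 + 347*√755/10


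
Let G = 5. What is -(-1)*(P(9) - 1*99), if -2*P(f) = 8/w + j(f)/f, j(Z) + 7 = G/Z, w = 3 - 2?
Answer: -8314/81 ≈ -102.64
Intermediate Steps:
w = 1
j(Z) = -7 + 5/Z
P(f) = -4 - (-7 + 5/f)/(2*f) (P(f) = -(8/1 + (-7 + 5/f)/f)/2 = -(8*1 + (-7 + 5/f)/f)/2 = -(8 + (-7 + 5/f)/f)/2 = -4 - (-7 + 5/f)/(2*f))
-(-1)*(P(9) - 1*99) = -(-1)*((-4 - 5/2/9² + (7/2)/9) - 1*99) = -(-1)*((-4 - 5/2*1/81 + (7/2)*(⅑)) - 99) = -(-1)*((-4 - 5/162 + 7/18) - 99) = -(-1)*(-295/81 - 99) = -(-1)*(-8314)/81 = -1*8314/81 = -8314/81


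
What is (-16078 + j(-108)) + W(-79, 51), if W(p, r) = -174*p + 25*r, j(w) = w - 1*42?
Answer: -1207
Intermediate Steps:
j(w) = -42 + w (j(w) = w - 42 = -42 + w)
(-16078 + j(-108)) + W(-79, 51) = (-16078 + (-42 - 108)) + (-174*(-79) + 25*51) = (-16078 - 150) + (13746 + 1275) = -16228 + 15021 = -1207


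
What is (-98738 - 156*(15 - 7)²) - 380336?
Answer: -489058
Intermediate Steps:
(-98738 - 156*(15 - 7)²) - 380336 = (-98738 - 156*8²) - 380336 = (-98738 - 156*64) - 380336 = (-98738 - 9984) - 380336 = -108722 - 380336 = -489058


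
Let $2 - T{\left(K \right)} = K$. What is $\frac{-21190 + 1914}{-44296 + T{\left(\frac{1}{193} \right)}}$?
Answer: $\frac{3720268}{8548743} \approx 0.43518$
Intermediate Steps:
$T{\left(K \right)} = 2 - K$
$\frac{-21190 + 1914}{-44296 + T{\left(\frac{1}{193} \right)}} = \frac{-21190 + 1914}{-44296 + \left(2 - \frac{1}{193}\right)} = - \frac{19276}{-44296 + \left(2 - \frac{1}{193}\right)} = - \frac{19276}{-44296 + \frac{385}{193}} = - \frac{19276}{- \frac{8548743}{193}} = \left(-19276\right) \left(- \frac{193}{8548743}\right) = \frac{3720268}{8548743}$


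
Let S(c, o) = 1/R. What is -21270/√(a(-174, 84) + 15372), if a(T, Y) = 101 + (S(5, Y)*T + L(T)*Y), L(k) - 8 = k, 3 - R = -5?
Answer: -42540*√6029/6029 ≈ -547.87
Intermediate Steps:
R = 8 (R = 3 - 1*(-5) = 3 + 5 = 8)
S(c, o) = ⅛ (S(c, o) = 1/8 = ⅛)
L(k) = 8 + k
a(T, Y) = 101 + T/8 + Y*(8 + T) (a(T, Y) = 101 + (T/8 + (8 + T)*Y) = 101 + (T/8 + Y*(8 + T)) = 101 + T/8 + Y*(8 + T))
-21270/√(a(-174, 84) + 15372) = -21270/√((101 + (⅛)*(-174) + 84*(8 - 174)) + 15372) = -21270/√((101 - 87/4 + 84*(-166)) + 15372) = -21270/√((101 - 87/4 - 13944) + 15372) = -21270/√(-55459/4 + 15372) = -21270*2*√6029/6029 = -42540*√6029/6029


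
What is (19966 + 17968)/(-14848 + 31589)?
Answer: 37934/16741 ≈ 2.2659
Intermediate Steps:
(19966 + 17968)/(-14848 + 31589) = 37934/16741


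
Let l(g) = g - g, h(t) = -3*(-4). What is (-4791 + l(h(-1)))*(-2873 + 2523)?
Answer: 1676850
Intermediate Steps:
h(t) = 12
l(g) = 0
(-4791 + l(h(-1)))*(-2873 + 2523) = (-4791 + 0)*(-2873 + 2523) = -4791*(-350) = 1676850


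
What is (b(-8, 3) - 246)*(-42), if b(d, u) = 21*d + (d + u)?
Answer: 17598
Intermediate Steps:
b(d, u) = u + 22*d
(b(-8, 3) - 246)*(-42) = ((3 + 22*(-8)) - 246)*(-42) = ((3 - 176) - 246)*(-42) = (-173 - 246)*(-42) = -419*(-42) = 17598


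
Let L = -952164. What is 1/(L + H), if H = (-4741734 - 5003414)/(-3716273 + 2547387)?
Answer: -34379/32734159534 ≈ -1.0502e-6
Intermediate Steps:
H = 286622/34379 (H = -9745148/(-1168886) = -9745148*(-1/1168886) = 286622/34379 ≈ 8.3371)
1/(L + H) = 1/(-952164 + 286622/34379) = 1/(-32734159534/34379) = -34379/32734159534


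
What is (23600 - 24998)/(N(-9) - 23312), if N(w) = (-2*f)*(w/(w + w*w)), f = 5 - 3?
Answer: 932/15541 ≈ 0.059970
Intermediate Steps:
f = 2
N(w) = -4*w/(w + w²) (N(w) = (-2*2)*(w/(w + w*w)) = -4*w/(w + w²))
(23600 - 24998)/(N(-9) - 23312) = (23600 - 24998)/(-4/(1 - 9) - 23312) = -1398/(-4/(-8) - 23312) = -1398/(-4*(-⅛) - 23312) = -1398/(½ - 23312) = -1398/(-46623/2) = -1398*(-2/46623) = 932/15541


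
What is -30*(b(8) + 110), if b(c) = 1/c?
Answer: -13215/4 ≈ -3303.8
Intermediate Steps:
-30*(b(8) + 110) = -30*(1/8 + 110) = -30*(⅛ + 110) = -30*881/8 = -13215/4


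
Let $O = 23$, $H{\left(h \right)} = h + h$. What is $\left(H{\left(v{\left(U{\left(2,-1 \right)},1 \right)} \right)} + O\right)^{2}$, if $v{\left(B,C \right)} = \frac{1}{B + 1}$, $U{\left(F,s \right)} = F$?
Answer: $\frac{5041}{9} \approx 560.11$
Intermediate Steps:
$v{\left(B,C \right)} = \frac{1}{1 + B}$
$H{\left(h \right)} = 2 h$
$\left(H{\left(v{\left(U{\left(2,-1 \right)},1 \right)} \right)} + O\right)^{2} = \left(\frac{2}{1 + 2} + 23\right)^{2} = \left(\frac{2}{3} + 23\right)^{2} = \left(\frac{71}{3}\right)^{2} = \frac{5041}{9}$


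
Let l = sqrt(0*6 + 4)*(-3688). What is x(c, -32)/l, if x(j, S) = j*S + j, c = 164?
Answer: 1271/1844 ≈ 0.68926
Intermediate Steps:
x(j, S) = j + S*j (x(j, S) = S*j + j = j + S*j)
l = -7376 (l = sqrt(0 + 4)*(-3688) = sqrt(4)*(-3688) = 2*(-3688) = -7376)
x(c, -32)/l = (164*(1 - 32))/(-7376) = (164*(-31))*(-1/7376) = -5084*(-1/7376) = 1271/1844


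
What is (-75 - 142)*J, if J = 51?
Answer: -11067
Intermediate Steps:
(-75 - 142)*J = (-75 - 142)*51 = -217*51 = -11067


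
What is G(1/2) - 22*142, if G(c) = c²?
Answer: -12495/4 ≈ -3123.8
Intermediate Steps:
G(1/2) - 22*142 = (1/2)² - 22*142 = (½)² - 3124 = ¼ - 3124 = -12495/4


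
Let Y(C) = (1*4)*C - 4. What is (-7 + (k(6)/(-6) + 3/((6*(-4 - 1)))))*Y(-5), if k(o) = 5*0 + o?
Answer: 972/5 ≈ 194.40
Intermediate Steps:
k(o) = o (k(o) = 0 + o = o)
Y(C) = -4 + 4*C (Y(C) = 4*C - 4 = -4 + 4*C)
(-7 + (k(6)/(-6) + 3/((6*(-4 - 1)))))*Y(-5) = (-7 + (6/(-6) + 3/((6*(-4 - 1)))))*(-4 + 4*(-5)) = (-7 + (6*(-1/6) + 3/((6*(-5)))))*(-4 - 20) = (-7 + (-1 + 3/(-30)))*(-24) = (-7 + (-1 + 3*(-1/30)))*(-24) = (-7 + (-1 - 1/10))*(-24) = (-7 - 11/10)*(-24) = -81/10*(-24) = 972/5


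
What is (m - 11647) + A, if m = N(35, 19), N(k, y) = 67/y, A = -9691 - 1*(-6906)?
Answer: -274141/19 ≈ -14428.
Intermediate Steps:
A = -2785 (A = -9691 + 6906 = -2785)
m = 67/19 ≈ 3.5263
(m - 11647) + A = (67/19 - 11647) - 2785 = -221226/19 - 2785 = -274141/19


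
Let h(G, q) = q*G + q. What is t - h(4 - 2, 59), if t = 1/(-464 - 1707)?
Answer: -384268/2171 ≈ -177.00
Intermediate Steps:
t = -1/2171 (t = 1/(-2171) = -1/2171 ≈ -0.00046062)
h(G, q) = q + G*q (h(G, q) = G*q + q = q + G*q)
t - h(4 - 2, 59) = -1/2171 - 59*(1 + (4 - 2)) = -1/2171 - 59*(1 + 2) = -1/2171 - 59*3 = -1/2171 - 1*177 = -1/2171 - 177 = -384268/2171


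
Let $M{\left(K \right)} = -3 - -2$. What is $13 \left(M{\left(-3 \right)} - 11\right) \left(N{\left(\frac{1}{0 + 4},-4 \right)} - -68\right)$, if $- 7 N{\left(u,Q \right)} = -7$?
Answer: $-10764$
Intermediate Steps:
$M{\left(K \right)} = -1$ ($M{\left(K \right)} = -3 + 2 = -1$)
$N{\left(u,Q \right)} = 1$ ($N{\left(u,Q \right)} = \left(- \frac{1}{7}\right) \left(-7\right) = 1$)
$13 \left(M{\left(-3 \right)} - 11\right) \left(N{\left(\frac{1}{0 + 4},-4 \right)} - -68\right) = 13 \left(-1 - 11\right) \left(1 - -68\right) = 13 \left(-12\right) \left(1 + 68\right) = \left(-156\right) 69 = -10764$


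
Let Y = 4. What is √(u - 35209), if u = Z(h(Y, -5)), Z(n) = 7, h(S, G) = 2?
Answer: I*√35202 ≈ 187.62*I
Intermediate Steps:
u = 7
√(u - 35209) = √(7 - 35209) = √(-35202) = I*√35202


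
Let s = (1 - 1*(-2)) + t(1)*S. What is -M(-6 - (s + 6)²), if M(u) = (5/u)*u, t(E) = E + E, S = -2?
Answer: -5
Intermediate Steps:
t(E) = 2*E
s = -1 (s = (1 - 1*(-2)) + (2*1)*(-2) = (1 + 2) + 2*(-2) = 3 - 4 = -1)
M(u) = 5
-M(-6 - (s + 6)²) = -1*5 = -5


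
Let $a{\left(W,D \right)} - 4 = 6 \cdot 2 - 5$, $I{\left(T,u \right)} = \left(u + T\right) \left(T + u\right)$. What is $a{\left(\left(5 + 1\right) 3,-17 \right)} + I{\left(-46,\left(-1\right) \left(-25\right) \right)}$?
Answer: $452$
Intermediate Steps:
$I{\left(T,u \right)} = \left(T + u\right)^{2}$ ($I{\left(T,u \right)} = \left(T + u\right) \left(T + u\right) = \left(T + u\right)^{2}$)
$a{\left(W,D \right)} = 11$ ($a{\left(W,D \right)} = 4 + \left(6 \cdot 2 - 5\right) = 4 + \left(12 - 5\right) = 4 + 7 = 11$)
$a{\left(\left(5 + 1\right) 3,-17 \right)} + I{\left(-46,\left(-1\right) \left(-25\right) \right)} = 11 + \left(-46 - -25\right)^{2} = 11 + \left(-46 + 25\right)^{2} = 11 + \left(-21\right)^{2} = 11 + 441 = 452$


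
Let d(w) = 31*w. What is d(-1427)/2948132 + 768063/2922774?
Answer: 355842725813/1436120593028 ≈ 0.24778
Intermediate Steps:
d(-1427)/2948132 + 768063/2922774 = (31*(-1427))/2948132 + 768063/2922774 = -44237*1/2948132 + 768063*(1/2922774) = -44237/2948132 + 256021/974258 = 355842725813/1436120593028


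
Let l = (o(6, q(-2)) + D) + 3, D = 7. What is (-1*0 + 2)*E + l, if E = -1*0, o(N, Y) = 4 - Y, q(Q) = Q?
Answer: 16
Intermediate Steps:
E = 0
l = 16 (l = ((4 - 1*(-2)) + 7) + 3 = ((4 + 2) + 7) + 3 = (6 + 7) + 3 = 13 + 3 = 16)
(-1*0 + 2)*E + l = (-1*0 + 2)*0 + 16 = (0 + 2)*0 + 16 = 2*0 + 16 = 0 + 16 = 16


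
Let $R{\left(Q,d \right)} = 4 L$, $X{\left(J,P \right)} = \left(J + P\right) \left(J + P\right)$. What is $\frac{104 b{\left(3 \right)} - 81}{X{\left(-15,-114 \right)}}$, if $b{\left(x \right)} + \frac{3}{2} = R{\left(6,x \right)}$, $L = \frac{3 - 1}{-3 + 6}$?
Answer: $\frac{121}{49923} \approx 0.0024237$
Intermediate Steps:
$L = \frac{2}{3} \approx 0.66667$
$X{\left(J,P \right)} = \left(J + P\right)^{2}$
$R{\left(Q,d \right)} = \frac{8}{3}$ ($R{\left(Q,d \right)} = 4 \cdot \frac{2}{3} = \frac{8}{3}$)
$b{\left(x \right)} = \frac{7}{6}$ ($b{\left(x \right)} = - \frac{3}{2} + \frac{8}{3} = \frac{7}{6}$)
$\frac{104 b{\left(3 \right)} - 81}{X{\left(-15,-114 \right)}} = \frac{104 \cdot \frac{7}{6} - 81}{\left(-15 - 114\right)^{2}} = \frac{\frac{364}{3} - 81}{\left(-129\right)^{2}} = \frac{121}{3 \cdot 16641} = \frac{121}{3} \cdot \frac{1}{16641} = \frac{121}{49923}$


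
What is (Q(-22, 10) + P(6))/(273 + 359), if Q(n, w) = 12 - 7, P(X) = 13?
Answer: 9/316 ≈ 0.028481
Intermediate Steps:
Q(n, w) = 5
(Q(-22, 10) + P(6))/(273 + 359) = (5 + 13)/(273 + 359) = 18/632 = 18*(1/632) = 9/316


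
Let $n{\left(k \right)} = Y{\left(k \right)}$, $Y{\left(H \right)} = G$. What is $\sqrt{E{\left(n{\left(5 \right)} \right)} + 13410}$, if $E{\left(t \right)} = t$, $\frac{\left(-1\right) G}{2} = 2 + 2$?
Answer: $\sqrt{13402} \approx 115.77$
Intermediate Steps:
$G = -8$ ($G = - 2 \left(2 + 2\right) = \left(-2\right) 4 = -8$)
$Y{\left(H \right)} = -8$
$n{\left(k \right)} = -8$
$\sqrt{E{\left(n{\left(5 \right)} \right)} + 13410} = \sqrt{-8 + 13410} = \sqrt{13402}$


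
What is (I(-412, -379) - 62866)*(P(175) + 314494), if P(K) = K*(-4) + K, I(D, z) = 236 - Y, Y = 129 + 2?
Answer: -19705008409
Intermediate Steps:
Y = 131
I(D, z) = 105 (I(D, z) = 236 - 1*131 = 236 - 131 = 105)
P(K) = -3*K (P(K) = -4*K + K = -3*K)
(I(-412, -379) - 62866)*(P(175) + 314494) = (105 - 62866)*(-3*175 + 314494) = -62761*(-525 + 314494) = -62761*313969 = -19705008409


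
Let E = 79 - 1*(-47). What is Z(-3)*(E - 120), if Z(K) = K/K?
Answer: 6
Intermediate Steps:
E = 126 (E = 79 + 47 = 126)
Z(K) = 1
Z(-3)*(E - 120) = 1*(126 - 120) = 1*6 = 6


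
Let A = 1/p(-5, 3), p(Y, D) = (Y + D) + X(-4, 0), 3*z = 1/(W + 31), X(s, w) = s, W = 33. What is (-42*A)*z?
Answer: 7/192 ≈ 0.036458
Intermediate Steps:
z = 1/192 (z = 1/(3*(33 + 31)) = (⅓)/64 = (⅓)*(1/64) = 1/192 ≈ 0.0052083)
p(Y, D) = -4 + D + Y (p(Y, D) = (Y + D) - 4 = (D + Y) - 4 = -4 + D + Y)
A = -⅙ (A = 1/(-4 + 3 - 5) = 1/(-6) = -⅙ ≈ -0.16667)
(-42*A)*z = -42*(-⅙)*(1/192) = 7*(1/192) = 7/192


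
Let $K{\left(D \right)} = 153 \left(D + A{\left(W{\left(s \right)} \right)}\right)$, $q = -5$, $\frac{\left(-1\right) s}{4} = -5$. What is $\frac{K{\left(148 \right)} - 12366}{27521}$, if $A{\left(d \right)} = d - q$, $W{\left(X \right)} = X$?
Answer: $\frac{14103}{27521} \approx 0.51245$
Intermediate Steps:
$s = 20$ ($s = \left(-4\right) \left(-5\right) = 20$)
$A{\left(d \right)} = 5 + d$ ($A{\left(d \right)} = d - -5 = d + 5 = 5 + d$)
$K{\left(D \right)} = 3825 + 153 D$ ($K{\left(D \right)} = 153 \left(D + \left(5 + 20\right)\right) = 153 \left(D + 25\right) = 153 \left(25 + D\right) = 3825 + 153 D$)
$\frac{K{\left(148 \right)} - 12366}{27521} = \frac{\left(3825 + 153 \cdot 148\right) - 12366}{27521} = \left(\left(3825 + 22644\right) - 12366\right) \frac{1}{27521} = \left(26469 - 12366\right) \frac{1}{27521} = 14103 \cdot \frac{1}{27521} = \frac{14103}{27521}$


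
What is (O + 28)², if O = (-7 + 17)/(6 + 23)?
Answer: 675684/841 ≈ 803.43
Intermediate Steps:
O = 10/29 ≈ 0.34483
(O + 28)² = (10/29 + 28)² = (822/29)² = 675684/841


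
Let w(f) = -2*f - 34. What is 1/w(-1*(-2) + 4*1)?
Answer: -1/46 ≈ -0.021739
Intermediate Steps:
w(f) = -34 - 2*f
1/w(-1*(-2) + 4*1) = 1/(-34 - 2*(-1*(-2) + 4*1)) = 1/(-34 - 2*(2 + 4)) = 1/(-34 - 2*6) = 1/(-34 - 12) = 1/(-46) = -1/46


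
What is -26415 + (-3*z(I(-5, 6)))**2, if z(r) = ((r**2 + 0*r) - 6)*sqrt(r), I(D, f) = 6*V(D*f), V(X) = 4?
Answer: 70151985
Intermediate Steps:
I(D, f) = 24 (I(D, f) = 6*4 = 24)
z(r) = sqrt(r)*(-6 + r**2) (z(r) = ((r**2 + 0) - 6)*sqrt(r) = (r**2 - 6)*sqrt(r) = (-6 + r**2)*sqrt(r) = sqrt(r)*(-6 + r**2))
-26415 + (-3*z(I(-5, 6)))**2 = -26415 + (-3*sqrt(24)*(-6 + 24**2))**2 = -26415 + (-3*2*sqrt(6)*(-6 + 576))**2 = -26415 + (-3*2*sqrt(6)*570)**2 = -26415 + (-3420*sqrt(6))**2 = -26415 + 70178400 = 70151985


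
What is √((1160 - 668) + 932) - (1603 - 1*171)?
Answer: -1432 + 4*√89 ≈ -1394.3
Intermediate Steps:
√((1160 - 668) + 932) - (1603 - 1*171) = √(492 + 932) - (1603 - 171) = √1424 - 1*1432 = 4*√89 - 1432 = -1432 + 4*√89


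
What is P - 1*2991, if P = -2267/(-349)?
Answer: -1041592/349 ≈ -2984.5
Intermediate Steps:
P = 2267/349 (P = -2267*(-1/349) = 2267/349 ≈ 6.4957)
P - 1*2991 = 2267/349 - 1*2991 = 2267/349 - 2991 = -1041592/349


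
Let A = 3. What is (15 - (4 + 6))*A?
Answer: 15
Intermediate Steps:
(15 - (4 + 6))*A = (15 - (4 + 6))*3 = (15 - 1*10)*3 = (15 - 10)*3 = 5*3 = 15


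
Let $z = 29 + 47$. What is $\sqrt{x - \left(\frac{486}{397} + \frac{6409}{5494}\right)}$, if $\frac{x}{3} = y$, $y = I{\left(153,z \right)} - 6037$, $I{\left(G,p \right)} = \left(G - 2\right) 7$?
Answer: $\frac{i \sqrt{71085072751087486}}{2181118} \approx 122.24 i$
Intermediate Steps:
$z = 76$
$I{\left(G,p \right)} = -14 + 7 G$ ($I{\left(G,p \right)} = \left(-2 + G\right) 7 = -14 + 7 G$)
$y = -4980$ ($y = \left(-14 + 7 \cdot 153\right) - 6037 = \left(-14 + 1071\right) - 6037 = 1057 - 6037 = -4980$)
$x = -14940$ ($x = 3 \left(-4980\right) = -14940$)
$\sqrt{x - \left(\frac{486}{397} + \frac{6409}{5494}\right)} = \sqrt{-14940 - \left(\frac{486}{397} + \frac{6409}{5494}\right)} = \sqrt{-14940 - \left(\frac{486}{397} + \frac{12818}{10988}\right)} = \sqrt{-14940 - \frac{5214457}{2181118}} = \sqrt{- \frac{32591117377}{2181118}} = \frac{i \sqrt{71085072751087486}}{2181118}$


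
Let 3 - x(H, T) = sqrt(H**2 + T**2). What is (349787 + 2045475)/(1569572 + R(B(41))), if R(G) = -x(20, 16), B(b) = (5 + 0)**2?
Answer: 3759528982078/2463546845105 - 9581048*sqrt(41)/2463546845105 ≈ 1.5260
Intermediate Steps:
B(b) = 25 (B(b) = 5**2 = 25)
x(H, T) = 3 - sqrt(H**2 + T**2)
R(G) = -3 + 4*sqrt(41) (R(G) = -(3 - sqrt(20**2 + 16**2)) = -(3 - sqrt(400 + 256)) = -(3 - sqrt(656)) = -(3 - 4*sqrt(41)) = -3 + 4*sqrt(41))
(349787 + 2045475)/(1569572 + R(B(41))) = (349787 + 2045475)/(1569572 + (-3 + 4*sqrt(41))) = 2395262/(1569569 + 4*sqrt(41))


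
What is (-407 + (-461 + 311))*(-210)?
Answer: 116970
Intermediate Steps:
(-407 + (-461 + 311))*(-210) = (-407 - 150)*(-210) = -557*(-210) = 116970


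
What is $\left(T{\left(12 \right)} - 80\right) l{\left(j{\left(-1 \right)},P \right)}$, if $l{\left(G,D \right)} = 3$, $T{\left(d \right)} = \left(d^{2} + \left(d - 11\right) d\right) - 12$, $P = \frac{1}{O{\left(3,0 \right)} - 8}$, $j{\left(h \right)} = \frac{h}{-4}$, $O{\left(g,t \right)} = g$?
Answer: $192$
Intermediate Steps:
$j{\left(h \right)} = - \frac{h}{4}$ ($j{\left(h \right)} = h \left(- \frac{1}{4}\right) = - \frac{h}{4}$)
$P = - \frac{1}{5}$ ($P = \frac{1}{3 - 8} = \frac{1}{-5} = - \frac{1}{5} \approx -0.2$)
$T{\left(d \right)} = -12 + d^{2} + d \left(-11 + d\right)$ ($T{\left(d \right)} = \left(d^{2} + \left(-11 + d\right) d\right) - 12 = \left(d^{2} + d \left(-11 + d\right)\right) - 12 = -12 + d^{2} + d \left(-11 + d\right)$)
$\left(T{\left(12 \right)} - 80\right) l{\left(j{\left(-1 \right)},P \right)} = \left(\left(-12 - 132 + 2 \cdot 12^{2}\right) - 80\right) 3 = \left(\left(-12 - 132 + 2 \cdot 144\right) - 80\right) 3 = \left(\left(-12 - 132 + 288\right) - 80\right) 3 = \left(144 - 80\right) 3 = 64 \cdot 3 = 192$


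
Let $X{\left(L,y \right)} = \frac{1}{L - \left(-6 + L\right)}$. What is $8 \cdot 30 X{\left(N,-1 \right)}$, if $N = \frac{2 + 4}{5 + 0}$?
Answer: $40$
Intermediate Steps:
$N = \frac{6}{5} \approx 1.2$
$X{\left(L,y \right)} = \frac{1}{6}$
$8 \cdot 30 X{\left(N,-1 \right)} = 8 \cdot 30 \cdot \frac{1}{6} = 240 \cdot \frac{1}{6} = 40$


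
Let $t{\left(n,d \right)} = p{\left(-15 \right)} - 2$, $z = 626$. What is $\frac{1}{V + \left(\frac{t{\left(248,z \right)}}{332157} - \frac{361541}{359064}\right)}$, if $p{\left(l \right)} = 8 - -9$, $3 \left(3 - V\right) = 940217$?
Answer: $- \frac{39755207016}{12459427920362435} \approx -3.1908 \cdot 10^{-6}$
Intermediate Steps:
$V = - \frac{940208}{3}$ ($V = 3 - \frac{940217}{3} = - \frac{940208}{3} \approx -3.134 \cdot 10^{5}$)
$p{\left(l \right)} = 17$ ($p{\left(l \right)} = 8 + 9 = 17$)
$t{\left(n,d \right)} = 15$ ($t{\left(n,d \right)} = 17 - 2 = 15$)
$\frac{1}{V + \left(\frac{t{\left(248,z \right)}}{332157} - \frac{361541}{359064}\right)} = \frac{1}{- \frac{940208}{3} + \left(\frac{15}{332157} - \frac{361541}{359064}\right)} = \frac{1}{- \frac{940208}{3} + \left(15 \cdot \frac{1}{332157} - \frac{361541}{359064}\right)} = \frac{1}{- \frac{940208}{3} + \left(\frac{5}{110719} - \frac{361541}{359064}\right)} = \frac{1}{- \frac{940208}{3} - \frac{40027662659}{39755207016}} = \frac{1}{- \frac{12459427920362435}{39755207016}} = - \frac{39755207016}{12459427920362435}$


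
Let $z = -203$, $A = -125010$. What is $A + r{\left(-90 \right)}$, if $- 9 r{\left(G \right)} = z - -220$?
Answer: $- \frac{1125107}{9} \approx -1.2501 \cdot 10^{5}$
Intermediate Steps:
$r{\left(G \right)} = - \frac{17}{9}$ ($r{\left(G \right)} = - \frac{-203 - -220}{9} = - \frac{-203 + 220}{9} = \left(- \frac{1}{9}\right) 17 = - \frac{17}{9}$)
$A + r{\left(-90 \right)} = -125010 - \frac{17}{9} = - \frac{1125107}{9}$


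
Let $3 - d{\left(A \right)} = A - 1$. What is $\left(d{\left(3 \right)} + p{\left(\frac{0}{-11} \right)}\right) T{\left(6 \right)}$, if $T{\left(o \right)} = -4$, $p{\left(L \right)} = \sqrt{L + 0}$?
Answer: $-4$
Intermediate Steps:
$d{\left(A \right)} = 4 - A$ ($d{\left(A \right)} = 3 - \left(A - 1\right) = 3 - \left(-1 + A\right) = 4 - A$)
$p{\left(L \right)} = \sqrt{L}$
$\left(d{\left(3 \right)} + p{\left(\frac{0}{-11} \right)}\right) T{\left(6 \right)} = \left(\left(4 - 3\right) + \sqrt{\frac{0}{-11}}\right) \left(-4\right) = \left(\left(4 - 3\right) + \sqrt{0 \left(- \frac{1}{11}\right)}\right) \left(-4\right) = \left(1 + \sqrt{0}\right) \left(-4\right) = \left(1 + 0\right) \left(-4\right) = 1 \left(-4\right) = -4$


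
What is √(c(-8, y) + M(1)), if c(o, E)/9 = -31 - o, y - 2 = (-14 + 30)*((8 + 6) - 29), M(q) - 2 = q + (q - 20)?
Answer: I*√223 ≈ 14.933*I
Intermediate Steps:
M(q) = -18 + 2*q (M(q) = 2 + (q + (q - 20)) = 2 + (q + (-20 + q)) = 2 + (-20 + 2*q) = -18 + 2*q)
y = -238 (y = 2 + (-14 + 30)*((8 + 6) - 29) = 2 + 16*(14 - 29) = 2 + 16*(-15) = 2 - 240 = -238)
c(o, E) = -279 - 9*o (c(o, E) = 9*(-31 - o) = -279 - 9*o)
√(c(-8, y) + M(1)) = √((-279 - 9*(-8)) + (-18 + 2*1)) = √((-279 + 72) + (-18 + 2)) = √(-207 - 16) = √(-223) = I*√223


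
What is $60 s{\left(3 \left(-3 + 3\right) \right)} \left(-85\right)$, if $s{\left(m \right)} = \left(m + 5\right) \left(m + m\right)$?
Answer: $0$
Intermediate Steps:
$s{\left(m \right)} = 2 m \left(5 + m\right)$ ($s{\left(m \right)} = \left(5 + m\right) 2 m = 2 m \left(5 + m\right)$)
$60 s{\left(3 \left(-3 + 3\right) \right)} \left(-85\right) = 60 \cdot 2 \cdot 3 \left(-3 + 3\right) \left(5 + 3 \left(-3 + 3\right)\right) \left(-85\right) = 60 \cdot 2 \cdot 3 \cdot 0 \left(5 + 3 \cdot 0\right) \left(-85\right) = 60 \cdot 2 \cdot 0 \left(5 + 0\right) \left(-85\right) = 60 \cdot 2 \cdot 0 \cdot 5 \left(-85\right) = 60 \cdot 0 \left(-85\right) = 0 \left(-85\right) = 0$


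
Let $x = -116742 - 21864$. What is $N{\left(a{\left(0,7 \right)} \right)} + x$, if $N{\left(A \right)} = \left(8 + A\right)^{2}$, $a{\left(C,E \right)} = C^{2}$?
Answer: $-138542$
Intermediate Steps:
$x = -138606$ ($x = -116742 - 21864 = -138606$)
$N{\left(a{\left(0,7 \right)} \right)} + x = \left(8 + 0^{2}\right)^{2} - 138606 = \left(8 + 0\right)^{2} - 138606 = 8^{2} - 138606 = 64 - 138606 = -138542$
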